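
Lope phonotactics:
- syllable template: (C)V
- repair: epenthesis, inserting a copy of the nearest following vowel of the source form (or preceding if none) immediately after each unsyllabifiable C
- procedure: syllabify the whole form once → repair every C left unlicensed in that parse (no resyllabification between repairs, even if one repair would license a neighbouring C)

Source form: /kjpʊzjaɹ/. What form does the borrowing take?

kʊjʊpʊzajaɹa

Syllabifying with onset maximization leaves /k/, /j/, /z/, /ɹ/ stranded (no codas are permitted; onsets are limited to one consonant).
Inserting the epenthetic vowel yields /k/ → /kʊ/, /j/ → /jʊ/, /z/ → /za/, /ɹ/ → /ɹa/.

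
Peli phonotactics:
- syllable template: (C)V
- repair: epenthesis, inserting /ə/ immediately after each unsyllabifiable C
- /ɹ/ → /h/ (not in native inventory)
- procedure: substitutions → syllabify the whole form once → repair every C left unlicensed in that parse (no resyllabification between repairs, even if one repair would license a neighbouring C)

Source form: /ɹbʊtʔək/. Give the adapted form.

Substitution: /ɹ/ → /h/, giving /hbʊtʔək/.
Under (C)V, the unsyllabifiable consonants are /h/, /t/, /k/ (no codas are permitted; onsets are limited to one consonant).
Epenthesis after each stranded consonant: /h/ → /hə/, /t/ → /tə/, /k/ → /kə/.

həbʊtəʔəkə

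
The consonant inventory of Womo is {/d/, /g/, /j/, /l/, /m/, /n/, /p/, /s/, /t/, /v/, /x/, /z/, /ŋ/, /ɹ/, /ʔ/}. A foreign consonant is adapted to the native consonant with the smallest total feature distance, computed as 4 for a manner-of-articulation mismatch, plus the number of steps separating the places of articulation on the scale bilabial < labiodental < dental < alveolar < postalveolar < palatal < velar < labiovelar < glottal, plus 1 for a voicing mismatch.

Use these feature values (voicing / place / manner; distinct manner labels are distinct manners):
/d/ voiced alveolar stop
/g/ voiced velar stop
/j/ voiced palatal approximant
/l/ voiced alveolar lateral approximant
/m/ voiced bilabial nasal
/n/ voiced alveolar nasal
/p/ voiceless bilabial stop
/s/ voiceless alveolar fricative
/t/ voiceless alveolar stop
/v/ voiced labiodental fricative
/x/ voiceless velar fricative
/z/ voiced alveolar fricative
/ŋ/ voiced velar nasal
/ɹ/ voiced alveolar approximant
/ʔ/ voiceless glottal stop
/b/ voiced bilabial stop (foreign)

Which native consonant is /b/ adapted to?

p

/p/ is closest: same manner (stop), place distance 0 (bilabial→bilabial), voicing differs (+1); total 1. Next closest is /d/ at distance 3.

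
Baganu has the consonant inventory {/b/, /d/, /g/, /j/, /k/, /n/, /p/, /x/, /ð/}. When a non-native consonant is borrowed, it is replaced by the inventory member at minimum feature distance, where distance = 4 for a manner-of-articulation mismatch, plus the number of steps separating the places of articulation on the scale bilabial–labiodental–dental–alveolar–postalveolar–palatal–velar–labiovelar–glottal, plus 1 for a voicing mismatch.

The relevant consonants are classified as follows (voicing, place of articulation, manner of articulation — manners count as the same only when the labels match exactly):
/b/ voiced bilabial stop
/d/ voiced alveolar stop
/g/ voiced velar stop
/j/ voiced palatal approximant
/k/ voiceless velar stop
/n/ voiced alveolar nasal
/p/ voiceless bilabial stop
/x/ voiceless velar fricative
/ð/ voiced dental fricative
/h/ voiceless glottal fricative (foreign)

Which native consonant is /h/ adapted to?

x

/x/ is closest: same manner (fricative), place distance 2 (glottal→velar), same voicing; total 2. Next closest is /k/ at distance 6.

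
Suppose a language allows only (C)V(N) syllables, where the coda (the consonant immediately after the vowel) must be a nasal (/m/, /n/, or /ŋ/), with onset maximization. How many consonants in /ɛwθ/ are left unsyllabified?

2

The consonants /w/, /θ/ cannot be parsed into a legal (C)V(N) syllable (only a nasal (/m/, /n/, or /ŋ/) is licensed in coda position; onsets are limited to one consonant).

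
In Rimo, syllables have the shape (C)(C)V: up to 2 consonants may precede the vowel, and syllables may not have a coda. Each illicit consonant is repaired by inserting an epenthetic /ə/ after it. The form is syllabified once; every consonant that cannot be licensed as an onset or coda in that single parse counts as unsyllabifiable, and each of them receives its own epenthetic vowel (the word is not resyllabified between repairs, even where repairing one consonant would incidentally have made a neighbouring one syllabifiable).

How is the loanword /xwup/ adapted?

Under (C)(C)V, the unsyllabifiable consonants are /p/ (no codas are permitted; onsets may contain at most 2 consonants).
Epenthesis after each stranded consonant: /p/ → /pə/.

xwupə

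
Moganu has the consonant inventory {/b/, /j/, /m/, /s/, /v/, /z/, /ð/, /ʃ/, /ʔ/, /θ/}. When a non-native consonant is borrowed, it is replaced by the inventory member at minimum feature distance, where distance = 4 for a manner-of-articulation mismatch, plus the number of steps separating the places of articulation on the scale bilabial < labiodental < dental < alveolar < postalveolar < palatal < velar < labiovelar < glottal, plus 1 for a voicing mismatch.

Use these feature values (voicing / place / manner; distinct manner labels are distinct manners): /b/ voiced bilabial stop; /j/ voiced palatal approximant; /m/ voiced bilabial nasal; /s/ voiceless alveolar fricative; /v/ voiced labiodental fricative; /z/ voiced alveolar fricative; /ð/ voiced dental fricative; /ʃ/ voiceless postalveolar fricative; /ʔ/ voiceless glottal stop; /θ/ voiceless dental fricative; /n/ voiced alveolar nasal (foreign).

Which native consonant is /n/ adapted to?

/m/ is closest: same manner (nasal), place distance 3 (alveolar→bilabial), same voicing; total 3. Next closest is /z/ at distance 4.

m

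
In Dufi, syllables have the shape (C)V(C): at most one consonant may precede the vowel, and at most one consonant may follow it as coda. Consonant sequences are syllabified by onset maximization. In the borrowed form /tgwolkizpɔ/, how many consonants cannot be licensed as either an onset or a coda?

The consonants /t/, /g/ cannot be parsed into a legal (C)V(C) syllable (at most one coda consonant is licensed; onsets are limited to one consonant).

2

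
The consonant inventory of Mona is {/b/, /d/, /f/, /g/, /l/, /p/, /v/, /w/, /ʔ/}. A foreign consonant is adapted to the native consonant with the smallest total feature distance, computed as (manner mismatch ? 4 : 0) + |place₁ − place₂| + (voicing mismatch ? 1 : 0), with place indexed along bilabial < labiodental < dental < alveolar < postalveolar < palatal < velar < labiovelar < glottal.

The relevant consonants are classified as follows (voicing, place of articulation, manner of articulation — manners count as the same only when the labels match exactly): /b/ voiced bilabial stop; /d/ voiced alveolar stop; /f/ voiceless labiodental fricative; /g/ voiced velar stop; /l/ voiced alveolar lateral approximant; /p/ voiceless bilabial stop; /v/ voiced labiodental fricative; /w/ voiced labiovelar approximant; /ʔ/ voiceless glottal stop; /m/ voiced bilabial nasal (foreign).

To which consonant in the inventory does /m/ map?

/b/ is closest: manner differs (nasal→stop, +4), place distance 0 (bilabial→bilabial), same voicing; total 4. Next closest is /p/ at distance 5.

b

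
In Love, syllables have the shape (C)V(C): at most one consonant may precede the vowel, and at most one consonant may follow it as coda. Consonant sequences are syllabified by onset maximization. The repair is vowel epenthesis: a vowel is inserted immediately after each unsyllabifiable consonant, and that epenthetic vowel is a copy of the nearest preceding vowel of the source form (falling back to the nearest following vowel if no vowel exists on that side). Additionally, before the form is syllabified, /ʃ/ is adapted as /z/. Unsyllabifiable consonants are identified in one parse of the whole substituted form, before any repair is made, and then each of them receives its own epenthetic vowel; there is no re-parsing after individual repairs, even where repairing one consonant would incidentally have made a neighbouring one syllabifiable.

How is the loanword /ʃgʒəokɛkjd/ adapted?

zəgəʒəokɛkjɛdɛ

Substitution: /ʃ/ → /z/, giving /zgʒəokɛkjd/.
Syllabifying with onset maximization leaves /z/, /g/, /j/, /d/ stranded (at most one coda consonant is licensed; onsets are limited to one consonant).
Inserting the epenthetic vowel yields /z/ → /zə/, /g/ → /gə/, /j/ → /jɛ/, /d/ → /dɛ/.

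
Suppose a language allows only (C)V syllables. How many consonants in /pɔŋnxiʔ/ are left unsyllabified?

3

Under (C)V, the unsyllabifiable consonants are /ŋ/, /n/, /ʔ/ (no codas are permitted; onsets are limited to one consonant).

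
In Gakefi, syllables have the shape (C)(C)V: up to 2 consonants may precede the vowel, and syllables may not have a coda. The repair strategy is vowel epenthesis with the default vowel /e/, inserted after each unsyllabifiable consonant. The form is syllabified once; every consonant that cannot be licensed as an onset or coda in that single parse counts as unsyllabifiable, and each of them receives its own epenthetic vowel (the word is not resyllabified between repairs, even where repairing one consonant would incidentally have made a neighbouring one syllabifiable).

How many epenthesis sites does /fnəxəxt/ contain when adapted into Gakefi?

2

The unsyllabifiable consonants are /x/, /t/; each receives one epenthetic vowel.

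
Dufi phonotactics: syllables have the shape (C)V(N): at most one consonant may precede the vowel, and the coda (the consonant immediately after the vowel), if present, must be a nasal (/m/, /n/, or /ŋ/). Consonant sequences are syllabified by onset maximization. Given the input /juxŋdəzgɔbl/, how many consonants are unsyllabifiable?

5

Under (C)V(N), the unsyllabifiable consonants are /x/, /ŋ/, /z/, /b/, /l/ (only a nasal (/m/, /n/, or /ŋ/) is licensed in coda position; onsets are limited to one consonant).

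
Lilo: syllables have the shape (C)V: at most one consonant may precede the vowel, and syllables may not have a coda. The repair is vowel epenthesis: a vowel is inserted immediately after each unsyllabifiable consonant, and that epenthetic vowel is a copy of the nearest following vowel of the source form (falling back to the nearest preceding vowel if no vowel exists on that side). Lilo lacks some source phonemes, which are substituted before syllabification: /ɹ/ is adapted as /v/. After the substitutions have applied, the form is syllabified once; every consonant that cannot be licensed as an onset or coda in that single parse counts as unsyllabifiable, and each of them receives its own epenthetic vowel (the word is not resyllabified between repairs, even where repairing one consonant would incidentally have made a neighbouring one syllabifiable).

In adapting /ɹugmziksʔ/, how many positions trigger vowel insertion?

After substitution the input is /vugmziksʔ/.
The unsyllabifiable consonants are /g/, /m/, /k/, /s/, /ʔ/; each receives one epenthetic vowel.

5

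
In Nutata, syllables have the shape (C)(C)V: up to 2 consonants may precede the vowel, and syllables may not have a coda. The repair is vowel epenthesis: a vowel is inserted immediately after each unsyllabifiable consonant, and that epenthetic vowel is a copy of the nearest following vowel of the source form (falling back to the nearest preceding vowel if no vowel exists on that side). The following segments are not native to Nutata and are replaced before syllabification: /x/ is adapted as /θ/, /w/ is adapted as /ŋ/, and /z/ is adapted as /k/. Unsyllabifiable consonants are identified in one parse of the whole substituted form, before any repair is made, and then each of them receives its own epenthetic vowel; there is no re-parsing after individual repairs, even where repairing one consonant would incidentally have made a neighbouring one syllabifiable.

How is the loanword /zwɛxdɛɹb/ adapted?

Substitution: /z/ → /k/, /w/ → /ŋ/, /x/ → /θ/, giving /kŋɛθdɛɹb/.
Syllabifying with onset maximization leaves /ɹ/, /b/ stranded (no codas are permitted; onsets may contain at most 2 consonants).
Inserting the epenthetic vowel yields /ɹ/ → /ɹɛ/, /b/ → /bɛ/.

kŋɛθdɛɹɛbɛ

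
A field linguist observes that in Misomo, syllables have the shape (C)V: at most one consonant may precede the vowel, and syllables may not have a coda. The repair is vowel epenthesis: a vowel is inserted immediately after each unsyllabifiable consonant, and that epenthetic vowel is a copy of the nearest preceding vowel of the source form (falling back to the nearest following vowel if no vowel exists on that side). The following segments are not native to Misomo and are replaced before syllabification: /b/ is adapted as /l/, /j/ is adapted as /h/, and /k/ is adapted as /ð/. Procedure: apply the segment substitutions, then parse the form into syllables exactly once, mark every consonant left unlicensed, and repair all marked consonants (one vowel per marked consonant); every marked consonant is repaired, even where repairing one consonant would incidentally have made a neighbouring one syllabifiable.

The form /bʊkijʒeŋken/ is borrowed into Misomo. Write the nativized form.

lʊðihiʒeŋeðene

Substitution: /b/ → /l/, /k/ → /ð/, /j/ → /h/, giving /lʊðihʒeŋðen/.
Under (C)V, the unsyllabifiable consonants are /h/, /ŋ/, /n/ (no codas are permitted; onsets are limited to one consonant).
Epenthesis after each stranded consonant: /h/ → /hi/, /ŋ/ → /ŋe/, /n/ → /ne/.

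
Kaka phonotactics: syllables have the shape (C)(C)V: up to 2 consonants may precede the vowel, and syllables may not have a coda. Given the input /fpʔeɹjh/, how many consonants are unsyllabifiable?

Under (C)(C)V, the unsyllabifiable consonants are /f/, /ɹ/, /j/, /h/ (no codas are permitted; onsets may contain at most 2 consonants).

4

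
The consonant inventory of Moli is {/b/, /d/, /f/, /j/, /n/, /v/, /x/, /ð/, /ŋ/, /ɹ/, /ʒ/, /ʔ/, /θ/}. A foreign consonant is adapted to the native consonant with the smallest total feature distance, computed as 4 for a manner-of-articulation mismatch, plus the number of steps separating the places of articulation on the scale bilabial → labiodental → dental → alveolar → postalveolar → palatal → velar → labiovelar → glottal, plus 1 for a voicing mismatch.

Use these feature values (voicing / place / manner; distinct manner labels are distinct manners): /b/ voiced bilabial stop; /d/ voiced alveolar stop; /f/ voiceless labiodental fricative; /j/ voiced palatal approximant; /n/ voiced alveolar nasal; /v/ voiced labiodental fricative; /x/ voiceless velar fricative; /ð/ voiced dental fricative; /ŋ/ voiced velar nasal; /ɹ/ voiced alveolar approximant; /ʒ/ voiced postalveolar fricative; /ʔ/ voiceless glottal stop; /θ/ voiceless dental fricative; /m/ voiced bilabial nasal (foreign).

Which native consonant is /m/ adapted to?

n

/n/ is closest: same manner (nasal), place distance 3 (bilabial→alveolar), same voicing; total 3. Next closest is /b/ at distance 4.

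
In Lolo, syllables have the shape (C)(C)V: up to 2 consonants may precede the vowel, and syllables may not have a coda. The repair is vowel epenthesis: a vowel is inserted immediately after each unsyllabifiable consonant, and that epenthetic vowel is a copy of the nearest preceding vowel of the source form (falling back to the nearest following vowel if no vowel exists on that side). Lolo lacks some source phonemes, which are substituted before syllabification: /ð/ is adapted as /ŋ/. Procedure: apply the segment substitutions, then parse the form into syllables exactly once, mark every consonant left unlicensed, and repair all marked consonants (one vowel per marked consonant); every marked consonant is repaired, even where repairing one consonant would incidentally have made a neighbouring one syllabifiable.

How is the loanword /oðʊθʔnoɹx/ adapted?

oŋʊθʊʔnoɹoxo

Substitution: /ð/ → /ŋ/, giving /oŋʊθʔnoɹx/.
The consonants /θ/, /ɹ/, /x/ cannot be parsed into a legal (C)(C)V syllable (no codas are permitted; onsets may contain at most 2 consonants).
Each unlicensed consonant becomes the onset of a new syllable: /θ/ → /θʊ/, /ɹ/ → /ɹo/, /x/ → /xo/.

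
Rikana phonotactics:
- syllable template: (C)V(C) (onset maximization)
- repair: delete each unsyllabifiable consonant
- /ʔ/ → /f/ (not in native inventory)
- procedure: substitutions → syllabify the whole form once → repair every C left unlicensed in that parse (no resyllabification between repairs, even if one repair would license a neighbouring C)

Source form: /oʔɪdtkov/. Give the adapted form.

ofɪdkov

Substitution: /ʔ/ → /f/, giving /ofɪdtkov/.
The consonants /t/ cannot be parsed into a legal (C)V(C) syllable (at most one coda consonant is licensed; onsets are limited to one consonant).
Deleting the stranded consonants removes /t/.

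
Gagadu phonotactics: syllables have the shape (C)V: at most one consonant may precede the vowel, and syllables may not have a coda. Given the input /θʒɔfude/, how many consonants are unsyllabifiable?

Under (C)V, the unsyllabifiable consonants are /θ/ (no codas are permitted; onsets are limited to one consonant).

1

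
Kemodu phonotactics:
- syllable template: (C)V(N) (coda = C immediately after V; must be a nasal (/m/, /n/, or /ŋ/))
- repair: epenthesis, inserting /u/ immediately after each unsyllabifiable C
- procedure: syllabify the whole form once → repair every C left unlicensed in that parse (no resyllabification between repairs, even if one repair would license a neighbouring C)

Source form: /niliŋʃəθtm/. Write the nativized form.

Under (C)V(N), the unsyllabifiable consonants are /θ/, /t/, /m/ (only a nasal (/m/, /n/, or /ŋ/) is licensed in coda position; onsets are limited to one consonant).
Inserting the epenthetic vowel yields /θ/ → /θu/, /t/ → /tu/, /m/ → /mu/.

niliŋʃəθutumu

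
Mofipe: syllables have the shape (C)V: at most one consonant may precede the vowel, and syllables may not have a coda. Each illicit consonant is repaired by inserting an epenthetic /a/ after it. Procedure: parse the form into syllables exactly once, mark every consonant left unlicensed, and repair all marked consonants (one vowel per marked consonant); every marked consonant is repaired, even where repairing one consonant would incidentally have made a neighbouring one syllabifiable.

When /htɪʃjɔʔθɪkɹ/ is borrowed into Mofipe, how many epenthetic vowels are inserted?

5

The unsyllabifiable consonants are /h/, /ʃ/, /ʔ/, /k/, /ɹ/; each receives one epenthetic vowel.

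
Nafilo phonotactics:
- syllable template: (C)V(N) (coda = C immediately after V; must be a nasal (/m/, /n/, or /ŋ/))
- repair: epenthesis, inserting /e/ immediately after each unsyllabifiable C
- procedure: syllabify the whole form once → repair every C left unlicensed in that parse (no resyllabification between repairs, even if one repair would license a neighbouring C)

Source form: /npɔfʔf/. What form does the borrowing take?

Under (C)V(N), the unsyllabifiable consonants are /n/, /f/, /ʔ/, /f/ (only a nasal (/m/, /n/, or /ŋ/) is licensed in coda position; onsets are limited to one consonant).
Each unlicensed consonant becomes the onset of a new syllable: /n/ → /ne/, /f/ → /fe/, /ʔ/ → /ʔe/, /f/ → /fe/.

nepɔfeʔefe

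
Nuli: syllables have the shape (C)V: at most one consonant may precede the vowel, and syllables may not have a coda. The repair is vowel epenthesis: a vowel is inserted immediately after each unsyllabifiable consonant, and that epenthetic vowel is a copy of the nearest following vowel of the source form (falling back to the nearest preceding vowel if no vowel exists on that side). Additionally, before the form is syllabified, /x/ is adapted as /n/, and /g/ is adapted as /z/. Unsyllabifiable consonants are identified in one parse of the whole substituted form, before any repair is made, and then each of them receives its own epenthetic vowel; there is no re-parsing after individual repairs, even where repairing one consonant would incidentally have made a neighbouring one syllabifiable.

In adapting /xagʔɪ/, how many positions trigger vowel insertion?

1

After substitution the input is /nazʔɪ/.
The unsyllabifiable consonants are /z/; each receives one epenthetic vowel.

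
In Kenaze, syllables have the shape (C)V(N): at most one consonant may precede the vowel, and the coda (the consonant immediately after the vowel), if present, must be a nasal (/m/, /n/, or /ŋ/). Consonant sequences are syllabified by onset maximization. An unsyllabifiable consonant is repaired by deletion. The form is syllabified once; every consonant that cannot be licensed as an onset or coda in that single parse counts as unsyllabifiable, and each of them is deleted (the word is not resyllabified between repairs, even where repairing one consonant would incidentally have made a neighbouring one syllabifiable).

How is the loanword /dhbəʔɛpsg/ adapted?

bəʔɛ

Under (C)V(N), the unsyllabifiable consonants are /d/, /h/, /p/, /s/, /g/ (only a nasal (/m/, /n/, or /ŋ/) is licensed in coda position; onsets are limited to one consonant).
Each unlicensed consonant is deleted: /d/, /h/, /p/, /s/, /g/.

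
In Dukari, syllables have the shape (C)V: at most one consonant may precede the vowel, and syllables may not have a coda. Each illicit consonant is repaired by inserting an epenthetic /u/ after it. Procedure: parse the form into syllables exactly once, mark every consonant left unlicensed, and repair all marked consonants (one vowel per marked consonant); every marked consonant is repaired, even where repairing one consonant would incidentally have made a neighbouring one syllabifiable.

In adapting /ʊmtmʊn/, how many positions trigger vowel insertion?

3

The unsyllabifiable consonants are /m/, /t/, /n/; each receives one epenthetic vowel.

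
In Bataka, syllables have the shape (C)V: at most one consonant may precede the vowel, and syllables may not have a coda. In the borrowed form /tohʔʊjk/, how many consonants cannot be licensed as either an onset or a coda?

3

The consonants /h/, /j/, /k/ cannot be parsed into a legal (C)V syllable (no codas are permitted; onsets are limited to one consonant).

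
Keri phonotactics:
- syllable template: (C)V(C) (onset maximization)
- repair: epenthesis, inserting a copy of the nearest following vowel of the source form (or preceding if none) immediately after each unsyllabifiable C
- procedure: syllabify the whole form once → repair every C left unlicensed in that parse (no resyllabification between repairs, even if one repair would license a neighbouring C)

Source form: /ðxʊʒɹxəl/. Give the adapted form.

ðʊxʊʒɹəxəl

Under (C)V(C), the unsyllabifiable consonants are /ð/, /ɹ/ (at most one coda consonant is licensed; onsets are limited to one consonant).
Each unlicensed consonant becomes the onset of a new syllable: /ð/ → /ðʊ/, /ɹ/ → /ɹə/.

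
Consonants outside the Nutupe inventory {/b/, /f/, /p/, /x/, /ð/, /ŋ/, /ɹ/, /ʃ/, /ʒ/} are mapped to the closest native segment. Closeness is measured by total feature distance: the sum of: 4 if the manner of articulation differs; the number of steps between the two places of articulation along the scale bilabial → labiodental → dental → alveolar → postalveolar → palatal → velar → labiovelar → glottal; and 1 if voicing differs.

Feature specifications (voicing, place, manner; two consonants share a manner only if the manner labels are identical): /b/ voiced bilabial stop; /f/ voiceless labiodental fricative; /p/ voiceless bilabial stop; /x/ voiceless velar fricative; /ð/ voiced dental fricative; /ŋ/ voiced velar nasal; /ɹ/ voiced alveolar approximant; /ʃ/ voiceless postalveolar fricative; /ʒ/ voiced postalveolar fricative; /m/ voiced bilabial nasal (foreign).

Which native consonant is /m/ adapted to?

b

/b/ is closest: manner differs (nasal→stop, +4), place distance 0 (bilabial→bilabial), same voicing; total 4. Next closest is /p/ at distance 5.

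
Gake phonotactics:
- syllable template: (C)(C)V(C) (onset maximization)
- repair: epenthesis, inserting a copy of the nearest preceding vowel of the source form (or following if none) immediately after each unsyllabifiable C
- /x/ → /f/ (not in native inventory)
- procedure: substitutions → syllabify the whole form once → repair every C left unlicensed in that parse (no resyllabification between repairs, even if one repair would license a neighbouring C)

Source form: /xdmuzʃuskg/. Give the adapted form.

fudmuzʃuskugu

Substitution: /x/ → /f/, giving /fdmuzʃuskg/.
Under (C)(C)V(C), the unsyllabifiable consonants are /f/, /k/, /g/ (at most one coda consonant is licensed; onsets may contain at most 2 consonants).
Epenthesis after each stranded consonant: /f/ → /fu/, /k/ → /ku/, /g/ → /gu/.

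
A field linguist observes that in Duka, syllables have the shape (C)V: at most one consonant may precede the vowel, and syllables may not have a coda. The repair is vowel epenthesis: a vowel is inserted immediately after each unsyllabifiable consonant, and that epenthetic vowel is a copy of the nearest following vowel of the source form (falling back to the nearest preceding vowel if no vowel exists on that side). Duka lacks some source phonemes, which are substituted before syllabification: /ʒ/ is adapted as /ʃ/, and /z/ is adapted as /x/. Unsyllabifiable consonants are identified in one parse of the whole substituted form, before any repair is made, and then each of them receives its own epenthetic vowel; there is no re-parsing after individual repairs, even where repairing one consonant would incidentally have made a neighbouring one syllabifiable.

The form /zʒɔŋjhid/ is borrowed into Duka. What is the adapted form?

Substitution: /z/ → /x/, /ʒ/ → /ʃ/, giving /xʃɔŋjhid/.
Under (C)V, the unsyllabifiable consonants are /x/, /ŋ/, /j/, /d/ (no codas are permitted; onsets are limited to one consonant).
Each unlicensed consonant becomes the onset of a new syllable: /x/ → /xɔ/, /ŋ/ → /ŋi/, /j/ → /ji/, /d/ → /di/.

xɔʃɔŋijihidi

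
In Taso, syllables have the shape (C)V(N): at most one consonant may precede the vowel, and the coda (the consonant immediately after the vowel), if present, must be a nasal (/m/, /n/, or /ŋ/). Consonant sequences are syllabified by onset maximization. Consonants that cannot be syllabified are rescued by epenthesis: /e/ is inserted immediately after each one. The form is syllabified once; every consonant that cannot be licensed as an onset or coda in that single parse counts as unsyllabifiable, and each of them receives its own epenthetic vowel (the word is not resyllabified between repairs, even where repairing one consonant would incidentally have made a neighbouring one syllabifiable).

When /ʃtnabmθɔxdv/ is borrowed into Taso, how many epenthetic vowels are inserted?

The unsyllabifiable consonants are /ʃ/, /t/, /b/, /m/, /x/, /d/, /v/; each receives one epenthetic vowel.

7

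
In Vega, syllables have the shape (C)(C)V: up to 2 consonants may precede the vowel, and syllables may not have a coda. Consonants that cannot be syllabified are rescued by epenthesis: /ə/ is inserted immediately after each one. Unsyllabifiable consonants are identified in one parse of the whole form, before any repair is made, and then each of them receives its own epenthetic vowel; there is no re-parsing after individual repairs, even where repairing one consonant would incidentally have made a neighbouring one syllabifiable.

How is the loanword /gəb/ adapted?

Syllabifying with onset maximization leaves /b/ stranded (no codas are permitted; onsets may contain at most 2 consonants).
Inserting the epenthetic vowel yields /b/ → /bə/.

gəbə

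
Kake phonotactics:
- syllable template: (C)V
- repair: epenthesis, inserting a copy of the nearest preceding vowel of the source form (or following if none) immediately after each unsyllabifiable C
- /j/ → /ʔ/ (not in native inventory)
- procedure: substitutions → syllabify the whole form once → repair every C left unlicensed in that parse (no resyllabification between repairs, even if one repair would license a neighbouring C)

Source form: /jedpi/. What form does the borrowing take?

ʔedepi

Substitution: /j/ → /ʔ/, giving /ʔedpi/.
Under (C)V, the unsyllabifiable consonants are /d/ (no codas are permitted; onsets are limited to one consonant).
Inserting the epenthetic vowel yields /d/ → /de/.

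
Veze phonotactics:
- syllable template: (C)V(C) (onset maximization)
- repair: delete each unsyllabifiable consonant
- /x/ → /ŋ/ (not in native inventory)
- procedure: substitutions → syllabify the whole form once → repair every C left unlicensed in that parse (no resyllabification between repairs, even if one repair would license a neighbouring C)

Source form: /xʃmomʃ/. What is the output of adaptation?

Substitution: /x/ → /ŋ/, giving /ŋʃmomʃ/.
Syllabifying with onset maximization leaves /ŋ/, /ʃ/, /ʃ/ stranded (at most one coda consonant is licensed; onsets are limited to one consonant).
Deletion applies to /ŋ/, /ʃ/, /ʃ/.

mom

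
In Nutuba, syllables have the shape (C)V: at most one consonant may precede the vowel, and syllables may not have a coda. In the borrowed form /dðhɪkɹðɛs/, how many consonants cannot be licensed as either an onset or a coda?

Under (C)V, the unsyllabifiable consonants are /d/, /ð/, /k/, /ɹ/, /s/ (no codas are permitted; onsets are limited to one consonant).

5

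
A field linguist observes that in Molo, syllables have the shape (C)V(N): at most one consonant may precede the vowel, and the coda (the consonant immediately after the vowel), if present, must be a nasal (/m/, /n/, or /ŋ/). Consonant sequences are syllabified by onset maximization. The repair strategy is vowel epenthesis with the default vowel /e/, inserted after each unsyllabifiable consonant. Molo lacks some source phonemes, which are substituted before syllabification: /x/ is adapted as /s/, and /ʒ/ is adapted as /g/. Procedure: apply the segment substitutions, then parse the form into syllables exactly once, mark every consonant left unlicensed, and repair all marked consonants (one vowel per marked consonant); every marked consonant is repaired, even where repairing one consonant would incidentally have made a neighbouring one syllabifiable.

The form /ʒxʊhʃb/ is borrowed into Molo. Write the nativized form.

Substitution: /ʒ/ → /g/, /x/ → /s/, giving /gsʊhʃb/.
The consonants /g/, /h/, /ʃ/, /b/ cannot be parsed into a legal (C)V(N) syllable (only a nasal (/m/, /n/, or /ŋ/) is licensed in coda position; onsets are limited to one consonant).
Each unlicensed consonant becomes the onset of a new syllable: /g/ → /ge/, /h/ → /he/, /ʃ/ → /ʃe/, /b/ → /be/.

gesʊheʃebe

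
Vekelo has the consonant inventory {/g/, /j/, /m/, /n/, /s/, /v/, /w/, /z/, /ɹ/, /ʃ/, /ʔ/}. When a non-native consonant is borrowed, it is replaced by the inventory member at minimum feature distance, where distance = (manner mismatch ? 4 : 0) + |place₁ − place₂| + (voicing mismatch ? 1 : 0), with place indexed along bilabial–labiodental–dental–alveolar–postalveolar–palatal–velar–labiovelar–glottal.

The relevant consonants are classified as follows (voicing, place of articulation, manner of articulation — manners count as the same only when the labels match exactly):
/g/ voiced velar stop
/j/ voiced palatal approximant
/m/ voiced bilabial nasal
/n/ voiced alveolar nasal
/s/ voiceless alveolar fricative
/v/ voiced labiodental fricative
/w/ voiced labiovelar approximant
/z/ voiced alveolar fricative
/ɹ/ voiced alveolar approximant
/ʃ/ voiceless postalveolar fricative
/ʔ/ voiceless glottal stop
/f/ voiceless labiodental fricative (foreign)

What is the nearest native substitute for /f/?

/v/ is closest: same manner (fricative), place distance 0 (labiodental→labiodental), voicing differs (+1); total 1. Next closest is /s/ at distance 2.

v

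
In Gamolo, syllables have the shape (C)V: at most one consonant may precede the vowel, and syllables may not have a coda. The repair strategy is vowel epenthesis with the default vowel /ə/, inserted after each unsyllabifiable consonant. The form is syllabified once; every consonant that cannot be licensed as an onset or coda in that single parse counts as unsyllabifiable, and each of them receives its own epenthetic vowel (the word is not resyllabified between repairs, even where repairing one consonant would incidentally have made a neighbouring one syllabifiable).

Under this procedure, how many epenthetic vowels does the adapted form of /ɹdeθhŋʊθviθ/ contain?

The unsyllabifiable consonants are /ɹ/, /θ/, /h/, /θ/, /θ/; each receives one epenthetic vowel.

5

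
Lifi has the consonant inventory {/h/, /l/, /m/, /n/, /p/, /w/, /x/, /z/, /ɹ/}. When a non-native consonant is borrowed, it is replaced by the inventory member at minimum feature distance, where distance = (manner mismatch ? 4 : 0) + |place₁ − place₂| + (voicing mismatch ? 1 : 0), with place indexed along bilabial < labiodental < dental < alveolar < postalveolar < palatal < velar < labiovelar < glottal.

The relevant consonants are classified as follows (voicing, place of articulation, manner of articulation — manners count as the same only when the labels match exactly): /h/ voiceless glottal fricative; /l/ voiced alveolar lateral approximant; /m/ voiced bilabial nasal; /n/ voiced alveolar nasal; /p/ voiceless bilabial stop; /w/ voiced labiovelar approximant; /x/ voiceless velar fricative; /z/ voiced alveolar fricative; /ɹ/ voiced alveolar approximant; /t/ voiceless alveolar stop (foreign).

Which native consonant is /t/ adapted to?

/p/ is closest: same manner (stop), place distance 3 (alveolar→bilabial), same voicing; total 3. Next closest is /l/ at distance 5.

p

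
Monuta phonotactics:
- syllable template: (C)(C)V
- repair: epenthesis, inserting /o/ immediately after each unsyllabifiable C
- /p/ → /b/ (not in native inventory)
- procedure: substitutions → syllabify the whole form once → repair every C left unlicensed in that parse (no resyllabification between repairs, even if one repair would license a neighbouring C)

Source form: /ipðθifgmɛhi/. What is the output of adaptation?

iboðθifogmɛhi

Substitution: /p/ → /b/, giving /ibðθifgmɛhi/.
The consonants /b/, /f/ cannot be parsed into a legal (C)(C)V syllable (no codas are permitted; onsets may contain at most 2 consonants).
Inserting the epenthetic vowel yields /b/ → /bo/, /f/ → /fo/.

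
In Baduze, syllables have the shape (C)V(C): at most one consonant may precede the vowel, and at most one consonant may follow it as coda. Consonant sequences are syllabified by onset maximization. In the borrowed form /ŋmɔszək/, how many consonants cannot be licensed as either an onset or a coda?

The consonants /ŋ/ cannot be parsed into a legal (C)V(C) syllable (at most one coda consonant is licensed; onsets are limited to one consonant).

1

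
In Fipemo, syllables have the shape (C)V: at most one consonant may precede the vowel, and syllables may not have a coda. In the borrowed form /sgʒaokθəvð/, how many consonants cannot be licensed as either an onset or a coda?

Syllabifying with onset maximization leaves /s/, /g/, /k/, /v/, /ð/ stranded (no codas are permitted; onsets are limited to one consonant).

5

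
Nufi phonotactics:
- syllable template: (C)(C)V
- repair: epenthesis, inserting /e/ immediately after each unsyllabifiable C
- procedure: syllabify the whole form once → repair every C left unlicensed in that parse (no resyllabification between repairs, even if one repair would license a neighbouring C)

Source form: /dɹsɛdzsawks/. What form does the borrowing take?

deɹsɛdezsawekese

Syllabifying with onset maximization leaves /d/, /d/, /w/, /k/, /s/ stranded (no codas are permitted; onsets may contain at most 2 consonants).
Inserting the epenthetic vowel yields /d/ → /de/, /d/ → /de/, /w/ → /we/, /k/ → /ke/, /s/ → /se/.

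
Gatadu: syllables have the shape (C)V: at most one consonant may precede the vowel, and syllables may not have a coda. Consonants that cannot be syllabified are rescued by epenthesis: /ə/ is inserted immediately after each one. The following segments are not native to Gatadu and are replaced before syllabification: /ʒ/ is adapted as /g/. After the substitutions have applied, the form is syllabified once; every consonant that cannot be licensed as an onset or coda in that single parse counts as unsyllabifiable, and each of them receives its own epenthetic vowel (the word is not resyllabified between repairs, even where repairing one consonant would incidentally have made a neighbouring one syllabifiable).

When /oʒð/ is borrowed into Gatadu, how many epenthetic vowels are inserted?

2

After substitution the input is /ogð/.
The unsyllabifiable consonants are /g/, /ð/; each receives one epenthetic vowel.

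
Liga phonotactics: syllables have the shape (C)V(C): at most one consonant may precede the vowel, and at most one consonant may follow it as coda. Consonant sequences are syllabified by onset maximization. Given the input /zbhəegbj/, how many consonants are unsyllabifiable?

Syllabifying with onset maximization leaves /z/, /b/, /b/, /j/ stranded (at most one coda consonant is licensed; onsets are limited to one consonant).

4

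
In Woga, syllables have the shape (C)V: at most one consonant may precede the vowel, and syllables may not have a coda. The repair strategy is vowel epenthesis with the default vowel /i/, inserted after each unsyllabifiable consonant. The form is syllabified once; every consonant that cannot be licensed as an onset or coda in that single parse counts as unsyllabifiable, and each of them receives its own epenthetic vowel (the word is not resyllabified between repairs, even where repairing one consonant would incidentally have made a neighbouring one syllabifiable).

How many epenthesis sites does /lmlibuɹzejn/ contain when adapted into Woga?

The unsyllabifiable consonants are /l/, /m/, /ɹ/, /j/, /n/; each receives one epenthetic vowel.

5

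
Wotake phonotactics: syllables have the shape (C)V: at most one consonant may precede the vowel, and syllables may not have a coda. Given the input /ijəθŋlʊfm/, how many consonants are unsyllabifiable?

The consonants /θ/, /ŋ/, /f/, /m/ cannot be parsed into a legal (C)V syllable (no codas are permitted; onsets are limited to one consonant).

4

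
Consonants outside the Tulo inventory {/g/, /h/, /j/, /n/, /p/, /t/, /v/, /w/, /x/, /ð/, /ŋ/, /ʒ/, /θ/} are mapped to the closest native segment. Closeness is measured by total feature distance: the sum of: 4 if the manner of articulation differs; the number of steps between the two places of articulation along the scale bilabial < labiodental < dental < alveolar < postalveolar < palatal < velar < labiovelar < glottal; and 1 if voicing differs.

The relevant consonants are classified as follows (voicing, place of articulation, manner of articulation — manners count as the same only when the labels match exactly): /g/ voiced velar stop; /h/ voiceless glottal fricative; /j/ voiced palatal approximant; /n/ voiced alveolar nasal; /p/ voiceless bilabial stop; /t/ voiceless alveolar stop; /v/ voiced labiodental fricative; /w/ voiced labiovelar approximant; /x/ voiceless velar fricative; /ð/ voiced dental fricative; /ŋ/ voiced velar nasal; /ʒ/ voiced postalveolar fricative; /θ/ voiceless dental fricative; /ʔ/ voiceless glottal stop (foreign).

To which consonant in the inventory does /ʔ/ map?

/g/ is closest: same manner (stop), place distance 2 (glottal→velar), voicing differs (+1); total 3. Next closest is /h/ at distance 4.

g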